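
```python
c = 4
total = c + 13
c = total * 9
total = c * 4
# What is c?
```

Trace:
`c = 4` → c = 4
`total = c + 13` → total = 17
`c = total * 9` → c = 153
`total = c * 4` → total = 612
So c = 153

Answer: 153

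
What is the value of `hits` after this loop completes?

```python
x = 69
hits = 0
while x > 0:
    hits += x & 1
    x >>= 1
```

Count set bits in 69 (binary: 0b1000101)
`hits` takes the values: 0 → 1 → 2 → 3

Answer: 3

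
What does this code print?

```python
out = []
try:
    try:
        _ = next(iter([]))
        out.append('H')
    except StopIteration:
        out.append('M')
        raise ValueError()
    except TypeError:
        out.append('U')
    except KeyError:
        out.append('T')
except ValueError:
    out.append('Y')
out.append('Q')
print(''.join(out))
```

Execution trace: 'M' (inner except StopIteration) → 'Y' (outer except ValueError) → 'Q' (after the try/except). Output: MYQ

Answer: MYQ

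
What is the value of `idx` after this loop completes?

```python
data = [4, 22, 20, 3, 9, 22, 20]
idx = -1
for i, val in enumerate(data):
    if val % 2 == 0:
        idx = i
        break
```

First even number index in [4, 22, 20, 3, 9, 22, 20]
`idx` takes the values: -1 → 0

Answer: 0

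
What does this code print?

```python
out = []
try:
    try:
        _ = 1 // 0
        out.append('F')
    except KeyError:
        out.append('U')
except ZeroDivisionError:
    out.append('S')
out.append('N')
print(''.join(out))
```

Execution trace: 'S' (outer except ZeroDivisionError) → 'N' (after the try/except). Output: SN

Answer: SN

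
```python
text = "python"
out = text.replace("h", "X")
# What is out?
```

Trace:
`text = "python"` → text = 'python'
`out = text.replace("h", "X")` → out = 'pytXon'
So out = 'pytXon'

Answer: 'pytXon'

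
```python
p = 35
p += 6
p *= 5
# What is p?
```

Trace:
`p = 35` → p = 35
`p += 6` → p = 41
`p *= 5` → p = 205
So p = 205

Answer: 205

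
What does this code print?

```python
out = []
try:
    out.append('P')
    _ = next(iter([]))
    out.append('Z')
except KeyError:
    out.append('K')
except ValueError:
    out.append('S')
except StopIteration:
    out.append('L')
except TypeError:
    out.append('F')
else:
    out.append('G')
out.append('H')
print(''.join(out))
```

Execution trace: 'P' (try body) → 'L' (except StopIteration) → 'H' (after the try/except). Output: PLH

Answer: PLH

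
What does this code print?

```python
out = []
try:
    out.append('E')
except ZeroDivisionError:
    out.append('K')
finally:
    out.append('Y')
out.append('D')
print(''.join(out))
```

Execution trace: 'E' (try body, no exception) → 'Y' (finally) → 'D' (after the try/except). Output: EYD

Answer: EYD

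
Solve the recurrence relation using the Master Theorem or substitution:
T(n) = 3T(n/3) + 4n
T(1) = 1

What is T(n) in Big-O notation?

By Master Theorem: a=3, b=3, f(n)=4n. Since log_3(3) = 1 and f(n) = Θ(n^1), Case 2 applies. T(n) = O(n log n).

Answer: O(n log n)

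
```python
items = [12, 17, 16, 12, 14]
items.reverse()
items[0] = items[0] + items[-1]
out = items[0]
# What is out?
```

Trace:
`items = [12, 17, 16, 12, 14]` → items = [12, 17, 16, 12, 14]
`items.reverse()` → items = [14, 12, 16, 17, 12]
`items[0] = items[0] + items[-1]` → items = [26, 12, 16, 17, 12]
`out = items[0]` → out = 26
So out = 26

Answer: 26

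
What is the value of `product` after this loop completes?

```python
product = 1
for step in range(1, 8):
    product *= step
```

7! = 5040
`product` takes the values: 1 → 2 → 6 → 24 → 120 → 720 → 5040

Answer: 5040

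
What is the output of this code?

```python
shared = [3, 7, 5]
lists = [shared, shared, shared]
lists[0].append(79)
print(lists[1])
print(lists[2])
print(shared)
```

Key concept: list of same reference.
Step by step:
`shared = [3, 7, 5]` → shared = [3, 7, 5]
`lists = [shared, shared, shared]` → lists = [[3, 7, 5], [3, 7, 5], [3, 7, 5]]
`lists[0].append(79)` → shared = [3, 7, 5, 79]; lists = [[3, 7, 5, 79], [3, 7, 5, 79], [3, 7, 5, 79]]
`print(lists[1])` → prints [3, 7, 5, 79]
`print(lists[2])` → prints [3, 7, 5, 79]
`print(shared)` → prints [3, 7, 5, 79]

Answer:
[3, 7, 5, 79]
[3, 7, 5, 79]
[3, 7, 5, 79]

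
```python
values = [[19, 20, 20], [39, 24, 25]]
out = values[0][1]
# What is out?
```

Trace:
`values = [[19, 20, 20], [39, 24, 25]]` → values = [[19, 20, 20], [39, 24, 25]]
`out = values[0][1]` → out = 20
So out = 20

Answer: 20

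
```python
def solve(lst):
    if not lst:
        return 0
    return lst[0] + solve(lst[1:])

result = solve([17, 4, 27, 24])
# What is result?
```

17 + 4 + 27 + 24 + 0 = 72

Answer: 72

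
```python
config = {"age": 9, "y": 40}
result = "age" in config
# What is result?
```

Trace:
`config = {"age": 9, "y": 40}` → config = {'age': 9, 'y': 40}
`result = "age" in config` → result = True
So result = True

Answer: True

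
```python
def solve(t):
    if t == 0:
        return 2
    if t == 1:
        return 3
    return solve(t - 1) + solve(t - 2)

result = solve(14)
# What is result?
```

Build up from base cases: solve(0)=2, solve(1)=3, solve(2)=5, solve(3)=8, solve(4)=13, solve(5)=21, solve(6)=34, ..., solve(14)=1597

Answer: 1597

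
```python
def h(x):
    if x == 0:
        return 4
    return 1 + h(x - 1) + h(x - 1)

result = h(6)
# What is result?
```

h(x) = 1 + 2·h(x-1), h(0)=4. Closed form: (4+1)·2^6 - 1 = 319.

Answer: 319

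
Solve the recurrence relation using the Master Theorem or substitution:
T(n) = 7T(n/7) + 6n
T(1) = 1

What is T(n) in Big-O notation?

By Master Theorem: a=7, b=7, f(n)=6n. Since log_7(7) = 1 and f(n) = Θ(n^1), Case 2 applies. T(n) = O(n log n).

Answer: O(n log n)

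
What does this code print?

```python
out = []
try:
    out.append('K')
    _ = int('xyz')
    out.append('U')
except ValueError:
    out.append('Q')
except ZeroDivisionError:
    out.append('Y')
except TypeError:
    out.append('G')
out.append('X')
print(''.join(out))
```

Execution trace: 'K' (try body) → 'Q' (except ValueError) → 'X' (after the try/except). Output: KQX

Answer: KQX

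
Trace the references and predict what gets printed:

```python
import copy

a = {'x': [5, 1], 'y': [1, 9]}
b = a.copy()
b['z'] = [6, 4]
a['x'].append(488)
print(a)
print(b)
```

Key concept: shallow copy of dict with mutable values.
Step by step:
`a = {'x': [5, 1], 'y': [1, 9]}` → a = {'x': [5, 1], 'y': [1, 9]}
`b = a.copy()` → b = {'x': [5, 1], 'y': [1, 9]}
`b['z'] = [6, 4]` → b = {'x': [5, 1], 'y': [1, 9], 'z': [6, 4]}
`a['x'].append(488)` → a = {'x': [5, 1, 488], 'y': [1, 9]}; b = {'x': [5, 1, 488], 'y': [1, 9], 'z': [6, 4]}
`print(a)` → prints {'x': [5, 1, 488], 'y': [1, 9]}
`print(b)` → prints {'x': [5, 1, 488], 'y': [1, 9], 'z': [6, 4]}

Answer:
{'x': [5, 1, 488], 'y': [1, 9]}
{'x': [5, 1, 488], 'y': [1, 9], 'z': [6, 4]}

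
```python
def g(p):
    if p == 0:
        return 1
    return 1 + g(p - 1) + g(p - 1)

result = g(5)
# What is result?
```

g(p) = 1 + 2·g(p-1), g(0)=1. Closed form: (1+1)·2^5 - 1 = 63.

Answer: 63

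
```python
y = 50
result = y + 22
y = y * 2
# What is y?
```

Trace:
`y = 50` → y = 50
`result = y + 22` → result = 72
`y = y * 2` → y = 100
So y = 100

Answer: 100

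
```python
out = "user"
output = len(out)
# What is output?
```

Trace:
`out = "user"` → out = 'user'
`output = len(out)` → output = 4
So output = 4

Answer: 4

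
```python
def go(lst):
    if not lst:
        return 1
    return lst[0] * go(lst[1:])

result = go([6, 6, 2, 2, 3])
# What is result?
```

Product over [6, 6, 2, 2, 3] = 6 * 6 * 2 * 2 * 3 = 432

Answer: 432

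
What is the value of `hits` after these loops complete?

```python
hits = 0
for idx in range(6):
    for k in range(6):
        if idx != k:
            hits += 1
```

6² - 6 (exclude diagonal)
`hits` takes the values: 0 → 1 → 2 → 3 → 4 → 5 → 6 → 7 → 8 → 9 → 10 → 11 → 12 → 13 → 14 → 15 → 16 → 17 → 18 → 19 → 20 → 21 → 22 → 23 → 24 → 25 → 26 → 27 → 28 → 29 → 30

Answer: 30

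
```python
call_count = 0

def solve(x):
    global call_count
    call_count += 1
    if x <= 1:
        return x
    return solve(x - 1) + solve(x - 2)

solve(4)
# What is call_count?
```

Calls(x) = 1 + Calls(x-1) + Calls(x-2); Calls(0)=Calls(1)=1. For x=4 this gives 9.

Answer: 9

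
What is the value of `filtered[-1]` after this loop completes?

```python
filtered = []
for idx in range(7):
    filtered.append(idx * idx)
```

Last element of squares 0 to 6
`filtered` takes the values: [] → [0] → [0, 1] → [0, 1, 4] → [0, 1, 4, 9] → [0, 1, 4, 9, 16] → [0, 1, 4, 9, 16, 25] → [0, 1, 4, 9, 16, 25, 36]
So `filtered[-1]` = 36

Answer: 36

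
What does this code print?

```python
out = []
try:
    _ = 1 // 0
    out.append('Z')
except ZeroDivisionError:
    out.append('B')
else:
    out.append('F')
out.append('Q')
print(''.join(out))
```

Execution trace: 'B' (except ZeroDivisionError) → 'Q' (after the try/except). Output: BQ

Answer: BQ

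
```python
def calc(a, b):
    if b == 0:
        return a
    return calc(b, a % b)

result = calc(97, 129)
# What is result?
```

calc(97, 129) -> calc(129, 97) -> calc(97, 32) -> calc(32, 1) -> calc(1, 0) -> 1

Answer: 1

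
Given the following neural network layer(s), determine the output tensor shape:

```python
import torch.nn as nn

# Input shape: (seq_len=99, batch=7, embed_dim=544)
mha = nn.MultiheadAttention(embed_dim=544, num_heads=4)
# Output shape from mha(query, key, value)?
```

Input: (99, 7, 544) -> Output: (99, 7, 544)

Answer: (99, 7, 544)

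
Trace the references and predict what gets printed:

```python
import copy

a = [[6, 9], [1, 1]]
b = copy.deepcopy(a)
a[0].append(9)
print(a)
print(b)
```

Key concept: deep copy is fully independent.
Step by step:
`a = [[6, 9], [1, 1]]` → a = [[6, 9], [1, 1]]
`b = copy.deepcopy(a)` → b = [[6, 9], [1, 1]]
`a[0].append(9)` → a = [[6, 9, 9], [1, 1]]
`print(a)` → prints [[6, 9, 9], [1, 1]]
`print(b)` → prints [[6, 9], [1, 1]]

Answer:
[[6, 9, 9], [1, 1]]
[[6, 9], [1, 1]]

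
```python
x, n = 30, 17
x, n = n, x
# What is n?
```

Trace:
`x, n = 30, 17` → x = 30; n = 17
`x, n = n, x` → x = 17; n = 30
So n = 30

Answer: 30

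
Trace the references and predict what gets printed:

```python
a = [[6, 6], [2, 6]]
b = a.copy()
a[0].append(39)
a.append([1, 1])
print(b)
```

Key concept: shallow copy with nested lists.
Step by step:
`a = [[6, 6], [2, 6]]` → a = [[6, 6], [2, 6]]
`b = a.copy()` → b = [[6, 6], [2, 6]]
`a[0].append(39)` → a = [[6, 6, 39], [2, 6]]; b = [[6, 6, 39], [2, 6]]
`a.append([1, 1])` → a = [[6, 6, 39], [2, 6], [1, 1]]
`print(b)` → prints [[6, 6, 39], [2, 6]]

Answer: [[6, 6, 39], [2, 6]]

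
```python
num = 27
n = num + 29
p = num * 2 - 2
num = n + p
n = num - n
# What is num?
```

Trace:
`num = 27` → num = 27
`n = num + 29` → n = 56
`p = num * 2 - 2` → p = 52
`num = n + p` → num = 108
`n = num - n` → n = 52
So num = 108

Answer: 108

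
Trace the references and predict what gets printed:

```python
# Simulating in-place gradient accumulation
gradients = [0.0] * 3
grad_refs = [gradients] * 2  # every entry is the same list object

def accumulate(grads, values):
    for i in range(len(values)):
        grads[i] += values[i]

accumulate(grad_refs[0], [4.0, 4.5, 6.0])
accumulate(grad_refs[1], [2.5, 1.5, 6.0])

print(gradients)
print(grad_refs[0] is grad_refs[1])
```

Key concept: gradient accumulation aliasing.
Step by step:
`gradients = [0.0] * 3` → gradients = [0.0, 0.0, 0.0]
`grad_refs = [gradients] * 2` → grad_refs = [[0.0, 0.0, 0.0], [0.0, 0.0, 0.0]]
`accumulate(grad_refs[0], [4.0, 4.5, 6.0])` → gradients = [4.0, 4.5, 6.0]; grad_refs = [[4.0, 4.5, 6.0], [4.0, 4.5, 6.0]]
`accumulate(grad_refs[1], [2.5, 1.5, 6.0])` → gradients = [6.5, 6.0, 12.0]; grad_refs = [[6.5, 6.0, 12.0], [6.5, 6.0, 12.0]]
`print(gradients)` → prints [6.5, 6.0, 12.0]
`print(grad_refs[0] is grad_refs[1])` → prints True

Answer:
[6.5, 6.0, 12.0]
True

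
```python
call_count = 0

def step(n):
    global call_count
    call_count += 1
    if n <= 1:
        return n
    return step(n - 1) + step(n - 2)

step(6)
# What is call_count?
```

Calls(n) = 1 + Calls(n-1) + Calls(n-2); Calls(0)=Calls(1)=1. For n=6 this gives 25.

Answer: 25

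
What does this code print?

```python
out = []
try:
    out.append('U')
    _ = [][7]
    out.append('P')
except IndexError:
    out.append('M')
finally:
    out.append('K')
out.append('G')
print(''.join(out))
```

Execution trace: 'U' (try body) → 'M' (except IndexError) → 'K' (finally) → 'G' (after the try/except). Output: UMKG

Answer: UMKG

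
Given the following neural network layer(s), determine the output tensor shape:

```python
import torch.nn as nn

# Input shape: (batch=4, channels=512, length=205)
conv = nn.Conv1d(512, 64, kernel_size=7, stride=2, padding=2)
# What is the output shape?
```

Input: (4, 512, 205) -> Output: (4, 64, 102)

Answer: (4, 64, 102)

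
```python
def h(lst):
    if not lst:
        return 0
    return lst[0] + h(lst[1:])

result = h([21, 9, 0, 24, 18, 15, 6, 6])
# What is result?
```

21 + 9 + 0 + 24 + 18 + 15 + 6 + 6 + 0 = 99

Answer: 99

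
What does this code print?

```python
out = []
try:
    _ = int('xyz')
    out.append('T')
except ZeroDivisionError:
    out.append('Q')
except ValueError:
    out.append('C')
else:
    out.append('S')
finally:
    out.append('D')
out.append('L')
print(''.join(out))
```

Execution trace: 'C' (except ValueError) → 'D' (finally) → 'L' (after the try/except). Output: CDL

Answer: CDL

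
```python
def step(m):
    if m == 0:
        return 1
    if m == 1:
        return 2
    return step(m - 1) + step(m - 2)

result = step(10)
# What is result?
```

Build up from base cases: step(0)=1, step(1)=2, step(2)=3, step(3)=5, step(4)=8, step(5)=13, step(6)=21, ..., step(10)=144

Answer: 144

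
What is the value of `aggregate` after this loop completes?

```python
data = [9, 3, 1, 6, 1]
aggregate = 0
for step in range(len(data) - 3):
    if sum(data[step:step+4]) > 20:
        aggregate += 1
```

Count windows with sum > 20
`aggregate` takes the values: 0

Answer: 0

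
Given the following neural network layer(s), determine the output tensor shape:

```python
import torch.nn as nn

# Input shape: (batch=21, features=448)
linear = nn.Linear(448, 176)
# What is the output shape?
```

Input: (21, 448) -> Output: (21, 176)

Answer: (21, 176)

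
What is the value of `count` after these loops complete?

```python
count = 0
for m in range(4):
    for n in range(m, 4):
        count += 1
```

Upper triangle: 4 + 3 + ... + 1
`count` takes the values: 0 → 1 → 2 → 3 → 4 → 5 → 6 → 7 → 8 → 9 → 10

Answer: 10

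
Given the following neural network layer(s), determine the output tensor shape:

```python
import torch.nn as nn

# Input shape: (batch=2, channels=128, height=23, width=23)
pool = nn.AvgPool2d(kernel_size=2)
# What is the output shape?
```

Input: (2, 128, 23, 23) -> Output: (2, 128, 11, 11)

Answer: (2, 128, 11, 11)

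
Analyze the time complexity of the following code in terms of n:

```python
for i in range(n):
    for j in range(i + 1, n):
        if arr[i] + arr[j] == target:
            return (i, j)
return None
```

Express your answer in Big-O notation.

This is Two sum brute force. Time complexity: O(n²).

Answer: O(n²)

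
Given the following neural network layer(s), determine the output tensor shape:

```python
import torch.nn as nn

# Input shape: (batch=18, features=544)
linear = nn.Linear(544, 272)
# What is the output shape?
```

Input: (18, 544) -> Output: (18, 272)

Answer: (18, 272)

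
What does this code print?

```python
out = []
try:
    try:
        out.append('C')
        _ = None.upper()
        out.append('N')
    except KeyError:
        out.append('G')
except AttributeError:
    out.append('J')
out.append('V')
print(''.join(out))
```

Execution trace: 'C' (try body) → 'J' (outer except AttributeError) → 'V' (after the try/except). Output: CJV

Answer: CJV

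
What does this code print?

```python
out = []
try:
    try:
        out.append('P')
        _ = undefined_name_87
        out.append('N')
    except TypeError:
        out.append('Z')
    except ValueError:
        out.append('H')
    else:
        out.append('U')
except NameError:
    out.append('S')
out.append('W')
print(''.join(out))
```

Execution trace: 'P' (inner try body) → 'S' (outer except NameError) → 'W' (after the try/except). Output: PSW

Answer: PSW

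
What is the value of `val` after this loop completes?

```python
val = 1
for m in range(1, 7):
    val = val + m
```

Start at 1, add 1 through 6
`val` takes the values: 1 → 2 → 4 → 7 → 11 → 16 → 22

Answer: 22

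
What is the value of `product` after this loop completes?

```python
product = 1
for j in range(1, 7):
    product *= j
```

6! = 720
`product` takes the values: 1 → 2 → 6 → 24 → 120 → 720

Answer: 720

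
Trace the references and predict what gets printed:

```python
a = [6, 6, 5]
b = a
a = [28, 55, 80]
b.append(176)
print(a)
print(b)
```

Key concept: rebinding vs mutation: a is rebound to a new list, b still points at the original.
Step by step:
`a = [6, 6, 5]` → a = [6, 6, 5]
`b = a` → b = [6, 6, 5] (same object as a)
`a = [28, 55, 80]` → a = [28, 55, 80]
`b.append(176)` → b = [6, 6, 5, 176]
`print(a)` → prints [28, 55, 80]
`print(b)` → prints [6, 6, 5, 176]

Answer:
[28, 55, 80]
[6, 6, 5, 176]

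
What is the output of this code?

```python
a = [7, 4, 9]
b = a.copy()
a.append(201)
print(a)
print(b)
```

Key concept: list.copy() creates independent copy.
Step by step:
`a = [7, 4, 9]` → a = [7, 4, 9]
`b = a.copy()` → b = [7, 4, 9]
`a.append(201)` → a = [7, 4, 9, 201]
`print(a)` → prints [7, 4, 9, 201]
`print(b)` → prints [7, 4, 9]

Answer:
[7, 4, 9, 201]
[7, 4, 9]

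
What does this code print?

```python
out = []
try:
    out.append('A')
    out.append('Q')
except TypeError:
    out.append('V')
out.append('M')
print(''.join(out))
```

Execution trace: 'A' (try body) → 'Q' (try body, no exception) → 'M' (after the try/except). Output: AQM

Answer: AQM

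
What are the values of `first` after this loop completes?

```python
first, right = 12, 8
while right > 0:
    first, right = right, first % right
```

GCD of 12 and 8
`first` takes the values: 12 → 8 → 4

Answer: 4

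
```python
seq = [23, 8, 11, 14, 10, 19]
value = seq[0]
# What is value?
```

Trace:
`seq = [23, 8, 11, 14, 10, 19]` → seq = [23, 8, 11, 14, 10, 19]
`value = seq[0]` → value = 23
So value = 23

Answer: 23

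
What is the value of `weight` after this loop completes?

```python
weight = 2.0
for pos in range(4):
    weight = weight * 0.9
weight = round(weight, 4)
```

Exponential decay: 2.0 * 0.9^4
`weight` takes the values: 2.0 → 1.8 → 1.62 → 1.458 → 1.3122

Answer: 1.3122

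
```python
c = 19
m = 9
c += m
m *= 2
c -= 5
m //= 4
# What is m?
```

Trace:
`c = 19` → c = 19
`m = 9` → m = 9
`c += m` → c = 28
`m *= 2` → m = 18
`c -= 5` → c = 23
`m //= 4` → m = 4
So m = 4

Answer: 4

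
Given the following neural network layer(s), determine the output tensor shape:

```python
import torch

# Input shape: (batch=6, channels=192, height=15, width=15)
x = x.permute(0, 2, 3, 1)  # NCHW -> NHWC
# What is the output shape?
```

Input: (6, 192, 15, 15) -> Output: (6, 15, 15, 192)

Answer: (6, 15, 15, 192)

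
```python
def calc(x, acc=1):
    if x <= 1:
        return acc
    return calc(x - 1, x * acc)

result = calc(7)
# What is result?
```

Accumulator trace (n, acc): (7, 1) -> (6, 7) -> (5, 42) -> (4, 210) -> (3, 840) -> (2, 2520) -> (1, 5040) -> return 5040

Answer: 5040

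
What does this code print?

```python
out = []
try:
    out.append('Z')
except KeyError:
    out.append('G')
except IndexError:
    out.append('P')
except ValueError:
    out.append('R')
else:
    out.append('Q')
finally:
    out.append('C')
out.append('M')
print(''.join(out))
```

Execution trace: 'Z' (try body, no exception) → 'Q' (else) → 'C' (finally) → 'M' (after the try/except). Output: ZQCM

Answer: ZQCM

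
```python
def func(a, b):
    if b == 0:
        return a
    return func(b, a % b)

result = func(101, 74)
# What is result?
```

func(101, 74) -> func(74, 27) -> func(27, 20) -> func(20, 7) -> func(7, 6) -> func(6, 1) -> func(1, 0) -> 1

Answer: 1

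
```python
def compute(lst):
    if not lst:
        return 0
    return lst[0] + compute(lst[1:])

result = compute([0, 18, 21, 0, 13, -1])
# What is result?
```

0 + 18 + 21 + 0 + 13 + (-1) + 0 = 51

Answer: 51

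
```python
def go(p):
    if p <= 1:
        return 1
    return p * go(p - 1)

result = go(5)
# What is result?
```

go(5) = 5 * 4 * 3 * 2 * 1 = 120

Answer: 120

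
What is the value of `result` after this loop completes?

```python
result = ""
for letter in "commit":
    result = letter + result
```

Reverse 'commit'
`result` takes the values: "" → "c" → "oc" → "moc" → "mmoc" → "immoc" → "timmoc"

Answer: "timmoc"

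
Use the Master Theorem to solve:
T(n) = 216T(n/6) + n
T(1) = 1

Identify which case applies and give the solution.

a=216, b=6, f(n)=n. log_6(216) = 3. Since c=1 < 3, Case 1 applies: T(n) = Θ(n^log_b(a)) = O(n^3).

Answer: O(n^3) - Case 1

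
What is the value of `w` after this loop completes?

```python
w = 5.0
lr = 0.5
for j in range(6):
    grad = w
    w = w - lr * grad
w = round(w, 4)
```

Gradient descent: w = 5.0 * (1 - 0.5)^6
`w` takes the values: 5.0 → 2.5 → 1.25 → 0.625 → 0.3125 → 0.15625 → 0.078125 → 0.0781

Answer: 0.0781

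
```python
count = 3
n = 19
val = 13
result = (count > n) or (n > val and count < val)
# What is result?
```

Trace:
`count = 3` → count = 3
`n = 19` → n = 19
`val = 13` → val = 13
`result = (count > n) or (n > val and count < val)` → result = True
So result = True

Answer: True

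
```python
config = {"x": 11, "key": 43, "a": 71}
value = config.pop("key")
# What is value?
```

Trace:
`config = {"x": 11, "key": 43, "a": 71}` → config = {'x': 11, 'key': 43, 'a': 71}
`value = config.pop("key")` → config = {'x': 11, 'a': 71}; value = 43
So value = 43

Answer: 43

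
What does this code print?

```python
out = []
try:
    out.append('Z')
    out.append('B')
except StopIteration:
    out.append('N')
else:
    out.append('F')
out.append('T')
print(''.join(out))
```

Execution trace: 'Z' (try body) → 'B' (try body, no exception) → 'F' (else) → 'T' (after the try/except). Output: ZBFT

Answer: ZBFT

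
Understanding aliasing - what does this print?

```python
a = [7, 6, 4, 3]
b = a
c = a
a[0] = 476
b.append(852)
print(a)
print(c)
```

Key concept: multiple aliases.
Step by step:
`a = [7, 6, 4, 3]` → a = [7, 6, 4, 3]
`b = a` → b = [7, 6, 4, 3] (same object as a)
`c = a` → c = [7, 6, 4, 3] (same object as a, b)
`a[0] = 476` → a = [476, 6, 4, 3] (same object as b, c); b = [476, 6, 4, 3] (same object as a, c); c = [476, 6, 4, 3] (same object as a, b)
`b.append(852)` → a = [476, 6, 4, 3, 852] (same object as b, c); b = [476, 6, 4, 3, 852] (same object as a, c); c = [476, 6, 4, 3, 852] (same object as a, b)
`print(a)` → prints [476, 6, 4, 3, 852]
`print(c)` → prints [476, 6, 4, 3, 852]

Answer:
[476, 6, 4, 3, 852]
[476, 6, 4, 3, 852]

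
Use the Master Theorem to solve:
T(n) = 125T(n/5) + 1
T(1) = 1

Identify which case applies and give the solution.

a=125, b=5, f(n)=1. log_5(125) = 3. Since c=0 < 3, Case 1 applies: T(n) = Θ(n^log_b(a)) = O(n^3).

Answer: O(n^3) - Case 1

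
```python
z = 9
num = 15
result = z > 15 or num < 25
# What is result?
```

Trace:
`z = 9` → z = 9
`num = 15` → num = 15
`result = z > 15 or num < 25` → result = True
So result = True

Answer: True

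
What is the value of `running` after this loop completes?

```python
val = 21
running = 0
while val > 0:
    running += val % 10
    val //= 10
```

Sum digits of 21
`running` takes the values: 0 → 1 → 3

Answer: 3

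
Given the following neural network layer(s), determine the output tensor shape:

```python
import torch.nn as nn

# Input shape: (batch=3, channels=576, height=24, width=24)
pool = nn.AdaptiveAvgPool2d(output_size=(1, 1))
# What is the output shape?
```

Input: (3, 576, 24, 24) -> Output: (3, 576, 1, 1)

Answer: (3, 576, 1, 1)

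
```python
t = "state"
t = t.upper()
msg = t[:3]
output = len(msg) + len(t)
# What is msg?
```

Trace:
`t = "state"` → t = 'state'
`t = t.upper()` → t = 'STATE'
`msg = t[:3]` → msg = 'STA'
`output = len(msg) + len(t)` → output = 8
So msg = 'STA'

Answer: 'STA'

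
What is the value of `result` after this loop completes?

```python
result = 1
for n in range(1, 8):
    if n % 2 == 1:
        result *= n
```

Product of odd numbers 1 to 7
`result` takes the values: 1 → 3 → 15 → 105

Answer: 105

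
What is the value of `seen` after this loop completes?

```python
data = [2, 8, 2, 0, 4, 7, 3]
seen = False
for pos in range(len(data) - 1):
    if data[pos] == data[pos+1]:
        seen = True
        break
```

Check consecutive duplicates in [2, 8, 2, 0, 4, 7, 3]
`seen` takes the values: False

Answer: False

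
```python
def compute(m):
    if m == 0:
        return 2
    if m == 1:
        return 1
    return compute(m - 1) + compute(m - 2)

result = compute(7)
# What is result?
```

Build up from base cases: compute(0)=2, compute(1)=1, compute(2)=3, compute(3)=4, compute(4)=7, compute(5)=11, compute(6)=18, ..., compute(7)=29

Answer: 29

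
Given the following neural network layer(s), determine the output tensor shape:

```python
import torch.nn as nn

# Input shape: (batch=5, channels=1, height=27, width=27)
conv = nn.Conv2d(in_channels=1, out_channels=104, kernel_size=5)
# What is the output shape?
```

Input: (5, 1, 27, 27) -> Output: (5, 104, 23, 23)

Answer: (5, 104, 23, 23)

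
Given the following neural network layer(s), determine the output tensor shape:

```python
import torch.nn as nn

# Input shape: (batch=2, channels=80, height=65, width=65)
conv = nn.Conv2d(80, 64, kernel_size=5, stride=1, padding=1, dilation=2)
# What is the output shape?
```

Input: (2, 80, 65, 65) -> Output: (2, 64, 59, 59)

Answer: (2, 64, 59, 59)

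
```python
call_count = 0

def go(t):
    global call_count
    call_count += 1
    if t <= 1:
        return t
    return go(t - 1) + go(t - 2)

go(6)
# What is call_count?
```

Calls(t) = 1 + Calls(t-1) + Calls(t-2); Calls(0)=Calls(1)=1. For t=6 this gives 25.

Answer: 25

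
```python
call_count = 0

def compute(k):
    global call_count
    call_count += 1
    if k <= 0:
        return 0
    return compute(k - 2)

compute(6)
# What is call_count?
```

Linear recursion stepping by 2: 4 calls from k=6 down to ≤0.

Answer: 4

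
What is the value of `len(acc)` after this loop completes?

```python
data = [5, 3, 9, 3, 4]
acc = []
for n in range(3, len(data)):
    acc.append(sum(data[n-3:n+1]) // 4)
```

Number of 4-element averages
`acc` takes the values: [] → [5] → [5, 4]
So `len(acc)` = 2

Answer: 2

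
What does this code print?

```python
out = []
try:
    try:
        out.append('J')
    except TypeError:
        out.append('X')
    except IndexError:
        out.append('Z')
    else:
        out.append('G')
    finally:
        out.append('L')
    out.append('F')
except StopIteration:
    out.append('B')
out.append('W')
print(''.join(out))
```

Execution trace: 'J' (inner try body, no exception) → 'G' (inner else) → 'L' (inner finally) → 'F' (try body, no exception) → 'W' (after the try/except). Output: JGLFW

Answer: JGLFW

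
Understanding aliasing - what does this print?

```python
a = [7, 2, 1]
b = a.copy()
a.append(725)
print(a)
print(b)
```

Key concept: list.copy() creates independent copy.
Step by step:
`a = [7, 2, 1]` → a = [7, 2, 1]
`b = a.copy()` → b = [7, 2, 1]
`a.append(725)` → a = [7, 2, 1, 725]
`print(a)` → prints [7, 2, 1, 725]
`print(b)` → prints [7, 2, 1]

Answer:
[7, 2, 1, 725]
[7, 2, 1]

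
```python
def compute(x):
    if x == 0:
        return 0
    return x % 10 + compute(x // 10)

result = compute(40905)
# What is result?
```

Sum of digits of 40905: 5 + 0 + 9 + 0 + 4 = 18

Answer: 18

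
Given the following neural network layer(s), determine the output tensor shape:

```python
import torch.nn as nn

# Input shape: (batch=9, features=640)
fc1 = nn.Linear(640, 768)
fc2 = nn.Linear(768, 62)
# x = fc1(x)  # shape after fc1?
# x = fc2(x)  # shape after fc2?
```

Input: (9, 640) -> after fc1: (9, 768) -> Output: (9, 62)

Answer: (9, 62)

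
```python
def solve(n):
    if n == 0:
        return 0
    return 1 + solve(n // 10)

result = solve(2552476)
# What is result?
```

Count of digits of 2552476: 7

Answer: 7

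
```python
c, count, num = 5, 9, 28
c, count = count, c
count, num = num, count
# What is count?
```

Trace:
`c, count, num = 5, 9, 28` → c = 5; count = 9; num = 28
`c, count = count, c` → c = 9; count = 5
`count, num = num, count` → count = 28; num = 5
So count = 28

Answer: 28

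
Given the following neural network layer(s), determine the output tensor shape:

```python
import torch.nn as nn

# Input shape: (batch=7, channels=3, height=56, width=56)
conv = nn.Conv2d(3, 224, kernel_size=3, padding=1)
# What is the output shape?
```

Input: (7, 3, 56, 56) -> Output: (7, 224, 56, 56)

Answer: (7, 224, 56, 56)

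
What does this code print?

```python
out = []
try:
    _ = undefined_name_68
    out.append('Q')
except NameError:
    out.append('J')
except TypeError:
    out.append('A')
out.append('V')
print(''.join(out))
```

Execution trace: 'J' (except NameError) → 'V' (after the try/except). Output: JV

Answer: JV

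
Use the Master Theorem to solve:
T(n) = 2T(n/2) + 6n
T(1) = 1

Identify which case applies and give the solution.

a=2, b=2, f(n)=6n. log_2(2) = 1. Since c=1 = 1, Case 2 applies: T(n) = Θ(n^log_b(a) · log n) = O(n log n).

Answer: O(n log n) - Case 2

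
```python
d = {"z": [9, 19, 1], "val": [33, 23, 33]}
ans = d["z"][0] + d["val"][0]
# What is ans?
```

Trace:
`d = {"z": [9, 19, 1], "val": [33, 23, 33]}` → d = {'z': [9, 19, 1], 'val': [33, 23, 33]}
`ans = d["z"][0] + d["val"][0]` → ans = 42
So ans = 42

Answer: 42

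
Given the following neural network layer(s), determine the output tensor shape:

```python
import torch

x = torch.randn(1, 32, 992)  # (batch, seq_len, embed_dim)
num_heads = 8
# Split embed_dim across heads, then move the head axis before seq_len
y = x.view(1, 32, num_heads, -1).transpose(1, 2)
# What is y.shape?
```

Input: (1, 32, 992) -> head_dim = 992 // 8 = 124; after view: (1, 32, 8, 124) -> after transpose(1, 2): (1, 8, 32, 124) -> Output: (1, 8, 32, 124)

Answer: (1, 8, 32, 124)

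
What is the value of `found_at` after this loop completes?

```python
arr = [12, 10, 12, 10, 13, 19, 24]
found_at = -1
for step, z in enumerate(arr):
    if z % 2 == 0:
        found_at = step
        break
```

First even number index in [12, 10, 12, 10, 13, 19, 24]
`found_at` takes the values: -1 → 0

Answer: 0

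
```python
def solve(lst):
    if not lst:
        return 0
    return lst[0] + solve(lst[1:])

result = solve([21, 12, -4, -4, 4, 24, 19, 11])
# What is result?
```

21 + 12 + (-4) + (-4) + 4 + 24 + 19 + 11 + 0 = 83

Answer: 83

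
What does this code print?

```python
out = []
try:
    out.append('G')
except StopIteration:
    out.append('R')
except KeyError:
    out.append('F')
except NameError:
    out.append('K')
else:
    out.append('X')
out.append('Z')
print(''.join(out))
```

Execution trace: 'G' (try body, no exception) → 'X' (else) → 'Z' (after the try/except). Output: GXZ

Answer: GXZ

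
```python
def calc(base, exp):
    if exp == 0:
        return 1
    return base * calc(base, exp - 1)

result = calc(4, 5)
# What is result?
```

calc(4, 5) = 4 * 4 * 4 * 4 * 4 = 1024

Answer: 1024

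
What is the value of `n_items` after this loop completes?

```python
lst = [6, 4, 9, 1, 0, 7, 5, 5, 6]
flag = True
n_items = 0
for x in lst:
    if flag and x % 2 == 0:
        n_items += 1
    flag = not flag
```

Count even values at even positions
`n_items` takes the values: 0 → 1 → 2 → 3

Answer: 3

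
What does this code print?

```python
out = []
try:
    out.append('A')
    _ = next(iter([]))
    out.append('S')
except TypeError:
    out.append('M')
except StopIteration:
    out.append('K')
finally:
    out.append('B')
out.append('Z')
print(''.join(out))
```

Execution trace: 'A' (try body) → 'K' (except StopIteration) → 'B' (finally) → 'Z' (after the try/except). Output: AKBZ

Answer: AKBZ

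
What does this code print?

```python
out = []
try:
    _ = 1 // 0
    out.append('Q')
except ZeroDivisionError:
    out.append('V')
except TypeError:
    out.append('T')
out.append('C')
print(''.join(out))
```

Execution trace: 'V' (except ZeroDivisionError) → 'C' (after the try/except). Output: VC

Answer: VC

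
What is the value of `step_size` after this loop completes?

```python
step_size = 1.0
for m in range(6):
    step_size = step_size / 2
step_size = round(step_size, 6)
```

Halving LR 6 times: 1 / 2^6
`step_size` takes the values: 1.0 → 0.5 → 0.25 → 0.125 → 0.0625 → 0.03125 → 0.015625

Answer: 0.015625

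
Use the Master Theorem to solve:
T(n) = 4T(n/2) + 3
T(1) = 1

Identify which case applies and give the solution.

a=4, b=2, f(n)=3. log_2(4) = 2. Since c=0 < 2, Case 1 applies: T(n) = Θ(n^log_b(a)) = O(n^2).

Answer: O(n^2) - Case 1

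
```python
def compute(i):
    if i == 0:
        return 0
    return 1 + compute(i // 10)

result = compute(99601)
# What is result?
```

Count of digits of 99601: 5

Answer: 5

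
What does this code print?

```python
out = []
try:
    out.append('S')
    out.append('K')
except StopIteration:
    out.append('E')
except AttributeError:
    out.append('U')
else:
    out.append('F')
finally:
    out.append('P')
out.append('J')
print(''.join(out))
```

Execution trace: 'S' (try body) → 'K' (try body, no exception) → 'F' (else) → 'P' (finally) → 'J' (after the try/except). Output: SKFPJ

Answer: SKFPJ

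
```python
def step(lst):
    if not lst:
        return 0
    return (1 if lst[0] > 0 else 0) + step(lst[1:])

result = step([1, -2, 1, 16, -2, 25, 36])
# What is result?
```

Count of positive elements in [1, -2, 1, 16, -2, 25, 36] = 5

Answer: 5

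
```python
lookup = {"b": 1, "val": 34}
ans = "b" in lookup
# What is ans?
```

Trace:
`lookup = {"b": 1, "val": 34}` → lookup = {'b': 1, 'val': 34}
`ans = "b" in lookup` → ans = True
So ans = True

Answer: True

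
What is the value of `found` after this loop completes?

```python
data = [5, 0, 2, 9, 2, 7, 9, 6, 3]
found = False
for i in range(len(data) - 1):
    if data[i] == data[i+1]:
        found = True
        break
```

Check consecutive duplicates in [5, 0, 2, 9, 2, 7, 9, 6, 3]
`found` takes the values: False

Answer: False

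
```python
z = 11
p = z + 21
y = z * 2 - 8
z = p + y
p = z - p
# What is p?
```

Trace:
`z = 11` → z = 11
`p = z + 21` → p = 32
`y = z * 2 - 8` → y = 14
`z = p + y` → z = 46
`p = z - p` → p = 14
So p = 14

Answer: 14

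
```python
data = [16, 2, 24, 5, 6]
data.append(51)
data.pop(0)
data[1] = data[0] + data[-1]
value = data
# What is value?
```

Trace:
`data = [16, 2, 24, 5, 6]` → data = [16, 2, 24, 5, 6]
`data.append(51)` → data = [16, 2, 24, 5, 6, 51]
`data.pop(0)` → data = [2, 24, 5, 6, 51]
`data[1] = data[0] + data[-1]` → data = [2, 53, 5, 6, 51]
`value = data` → value = [2, 53, 5, 6, 51]
So value = [2, 53, 5, 6, 51]

Answer: [2, 53, 5, 6, 51]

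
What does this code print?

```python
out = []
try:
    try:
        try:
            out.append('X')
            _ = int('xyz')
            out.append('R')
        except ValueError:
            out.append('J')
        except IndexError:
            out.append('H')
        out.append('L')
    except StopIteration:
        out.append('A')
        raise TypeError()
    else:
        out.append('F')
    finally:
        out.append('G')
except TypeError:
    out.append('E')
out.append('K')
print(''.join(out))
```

Execution trace: 'X' (inner try body) → 'J' (inner except ValueError) → 'L' (try body, no exception) → 'F' (else) → 'G' (finally) → 'K' (after the try/except). Output: XJLFGK

Answer: XJLFGK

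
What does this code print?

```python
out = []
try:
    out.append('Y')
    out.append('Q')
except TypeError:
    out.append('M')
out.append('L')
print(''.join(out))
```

Execution trace: 'Y' (try body) → 'Q' (try body, no exception) → 'L' (after the try/except). Output: YQL

Answer: YQL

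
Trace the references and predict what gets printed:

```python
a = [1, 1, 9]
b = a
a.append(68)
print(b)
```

Key concept: basic list aliasing.
Step by step:
`a = [1, 1, 9]` → a = [1, 1, 9]
`b = a` → b = [1, 1, 9] (same object as a)
`a.append(68)` → a = [1, 1, 9, 68] (same object as b); b = [1, 1, 9, 68] (same object as a)
`print(b)` → prints [1, 1, 9, 68]

Answer: [1, 1, 9, 68]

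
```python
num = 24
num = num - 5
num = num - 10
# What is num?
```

Trace:
`num = 24` → num = 24
`num = num - 5` → num = 19
`num = num - 10` → num = 9
So num = 9

Answer: 9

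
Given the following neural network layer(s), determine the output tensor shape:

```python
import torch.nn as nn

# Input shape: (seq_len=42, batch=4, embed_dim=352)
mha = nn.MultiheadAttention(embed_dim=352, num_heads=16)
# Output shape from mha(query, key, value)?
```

Input: (42, 4, 352) -> Output: (42, 4, 352)

Answer: (42, 4, 352)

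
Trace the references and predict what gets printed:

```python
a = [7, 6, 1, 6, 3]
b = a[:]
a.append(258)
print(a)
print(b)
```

Key concept: slice [:] creates copy.
Step by step:
`a = [7, 6, 1, 6, 3]` → a = [7, 6, 1, 6, 3]
`b = a[:]` → b = [7, 6, 1, 6, 3]
`a.append(258)` → a = [7, 6, 1, 6, 3, 258]
`print(a)` → prints [7, 6, 1, 6, 3, 258]
`print(b)` → prints [7, 6, 1, 6, 3]

Answer:
[7, 6, 1, 6, 3, 258]
[7, 6, 1, 6, 3]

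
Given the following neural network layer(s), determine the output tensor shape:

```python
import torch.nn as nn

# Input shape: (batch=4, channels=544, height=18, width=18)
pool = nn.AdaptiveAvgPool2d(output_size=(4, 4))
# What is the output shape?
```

Input: (4, 544, 18, 18) -> Output: (4, 544, 4, 4)

Answer: (4, 544, 4, 4)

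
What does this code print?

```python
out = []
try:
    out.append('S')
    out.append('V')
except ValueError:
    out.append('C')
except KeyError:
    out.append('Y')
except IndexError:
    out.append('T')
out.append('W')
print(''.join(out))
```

Execution trace: 'S' (try body) → 'V' (try body, no exception) → 'W' (after the try/except). Output: SVW

Answer: SVW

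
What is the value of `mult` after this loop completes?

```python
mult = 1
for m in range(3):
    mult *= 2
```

2^3 = 8
`mult` takes the values: 1 → 2 → 4 → 8

Answer: 8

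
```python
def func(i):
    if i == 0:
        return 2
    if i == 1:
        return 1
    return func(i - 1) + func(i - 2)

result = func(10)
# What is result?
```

Build up from base cases: func(0)=2, func(1)=1, func(2)=3, func(3)=4, func(4)=7, func(5)=11, func(6)=18, ..., func(10)=123

Answer: 123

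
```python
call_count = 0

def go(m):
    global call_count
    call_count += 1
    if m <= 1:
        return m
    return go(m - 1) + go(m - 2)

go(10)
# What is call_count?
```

Calls(m) = 1 + Calls(m-1) + Calls(m-2); Calls(0)=Calls(1)=1. For m=10 this gives 177.

Answer: 177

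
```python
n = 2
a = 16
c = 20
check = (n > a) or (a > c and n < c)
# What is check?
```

Trace:
`n = 2` → n = 2
`a = 16` → a = 16
`c = 20` → c = 20
`check = (n > a) or (a > c and n < c)` → check = False
So check = False

Answer: False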